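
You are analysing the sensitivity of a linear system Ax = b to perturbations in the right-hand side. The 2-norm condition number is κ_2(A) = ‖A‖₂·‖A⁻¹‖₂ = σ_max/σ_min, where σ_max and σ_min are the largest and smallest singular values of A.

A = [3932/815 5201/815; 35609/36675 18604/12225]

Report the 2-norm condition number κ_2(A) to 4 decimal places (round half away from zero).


AᵀA = [32575764481/1345055625 14466443936/448351875; 14466443936/448351875 6432449041/149450625]; tr = 3618712234/53802225, det = 2825761/2152089
eigenvalues of AᵀA: λ = (tr ± √(tr²−4·det))/2 = 1681/25, 42025/2152089
so κ_2 = √((1681/25) / (42025/2152089)) = 58.6800

58.6800


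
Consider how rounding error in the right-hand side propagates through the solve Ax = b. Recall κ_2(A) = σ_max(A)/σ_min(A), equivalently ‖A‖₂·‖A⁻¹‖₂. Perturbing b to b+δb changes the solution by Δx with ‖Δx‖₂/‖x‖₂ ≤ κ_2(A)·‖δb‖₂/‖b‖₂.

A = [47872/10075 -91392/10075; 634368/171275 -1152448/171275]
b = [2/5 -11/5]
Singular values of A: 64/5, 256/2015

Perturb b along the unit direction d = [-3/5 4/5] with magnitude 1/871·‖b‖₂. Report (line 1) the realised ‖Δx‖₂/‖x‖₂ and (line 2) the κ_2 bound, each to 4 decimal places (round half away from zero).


0.0013
0.1157

σ_max = 64/5, σ_min = 256/2015
κ_2(A) = (64/5) / (256/2015) = 100.7500
perturbation bound = 100.7500·1/871 = 0.1157
solve Ax = b  →  x = [-13.9269 -7.3392]
‖b‖₂ = 2.2361 and ‖x‖₂ = 15.7424
re-solving with b+δb shifts x by Δx of norm 0.0202
dividing the unrounded norms, ‖Δx‖/‖x‖ = 0.0013
tightness: 0.0013 against a bound of 0.1157 (unrounded ratio ≈ 0.0111)


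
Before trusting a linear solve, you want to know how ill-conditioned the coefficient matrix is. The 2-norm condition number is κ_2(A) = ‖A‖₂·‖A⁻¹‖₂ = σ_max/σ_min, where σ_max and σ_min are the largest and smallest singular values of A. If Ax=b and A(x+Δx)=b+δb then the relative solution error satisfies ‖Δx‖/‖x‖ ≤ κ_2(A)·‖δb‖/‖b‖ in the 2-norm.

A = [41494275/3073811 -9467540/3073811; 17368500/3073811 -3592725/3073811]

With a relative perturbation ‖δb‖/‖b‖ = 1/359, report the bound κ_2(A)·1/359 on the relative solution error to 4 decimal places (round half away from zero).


0.3855

AᵀA = [11973015680625/55907183809 -2693780784000/55907183809; -2693780784000/55907183809 606757317025/55907183809]; tr = 7483505650/33258289, det = 87890625/33258289
eigenvalues of AᵀA: λ = (tr ± √(tr²−4·det))/2 = 225, 390625/33258289
κ_2(A) = √(λ_max/λ_min) = √(225 / (390625/33258289)) = 138.4080
κ_2(A)·‖δb‖/‖b‖ = 0.3855


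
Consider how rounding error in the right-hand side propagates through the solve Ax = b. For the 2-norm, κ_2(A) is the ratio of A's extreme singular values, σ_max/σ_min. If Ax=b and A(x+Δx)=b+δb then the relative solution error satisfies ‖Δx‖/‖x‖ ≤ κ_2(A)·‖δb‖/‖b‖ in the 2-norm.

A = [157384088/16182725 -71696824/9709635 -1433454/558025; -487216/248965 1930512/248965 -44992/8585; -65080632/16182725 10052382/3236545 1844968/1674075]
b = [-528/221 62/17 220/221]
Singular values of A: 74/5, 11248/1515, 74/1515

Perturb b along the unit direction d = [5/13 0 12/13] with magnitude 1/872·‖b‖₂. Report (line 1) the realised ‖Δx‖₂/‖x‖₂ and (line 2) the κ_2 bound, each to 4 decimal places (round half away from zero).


largest singular value 74/5, smallest 74/1515
κ = σ_max/σ_min = (74/5)/(74/1515) = 303.0000
worst-case relative error ≤ 303.0000 × 1/872 = 0.3475
solve Ax = b  →  x = [-0.0694 0.3072 -0.2155]
‖b‖ = 4.4721, ‖x‖ = 0.3816
δb = ε·‖b‖·d = [0.0020 0.0000 0.0047]; solving A·Δx = δb gives ‖Δx‖ = 0.1050
dividing the unrounded norms, ‖Δx‖/‖x‖ = 0.2752
tightness: 0.2752 against a bound of 0.3475 (unrounded ratio ≈ 0.7919)

0.2752
0.3475


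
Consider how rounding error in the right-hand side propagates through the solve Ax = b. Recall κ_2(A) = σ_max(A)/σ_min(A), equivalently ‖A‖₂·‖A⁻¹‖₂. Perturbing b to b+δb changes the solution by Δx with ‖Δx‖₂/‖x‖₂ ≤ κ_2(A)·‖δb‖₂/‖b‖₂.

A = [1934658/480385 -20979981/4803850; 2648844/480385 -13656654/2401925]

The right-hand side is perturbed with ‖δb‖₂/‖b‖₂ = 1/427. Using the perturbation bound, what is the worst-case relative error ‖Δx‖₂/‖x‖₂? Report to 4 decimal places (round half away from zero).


0.1940

M = AᵀA = [430371044532/9230789929 -2258755601949/46153949645; -2258755601949/46153949645 47447055866529/923078992900]. tr(M)=107591153769/1097596900, det(M)=384238404/274399225
char-poly roots: 9801/100 and 156816/10975969
σ_max=√(9801/100)=(99/10), σ_min=√(156816/10975969)=(396/3313) → κ = 82.8250
perturbation bound = 82.8250·1/427 = 0.1940


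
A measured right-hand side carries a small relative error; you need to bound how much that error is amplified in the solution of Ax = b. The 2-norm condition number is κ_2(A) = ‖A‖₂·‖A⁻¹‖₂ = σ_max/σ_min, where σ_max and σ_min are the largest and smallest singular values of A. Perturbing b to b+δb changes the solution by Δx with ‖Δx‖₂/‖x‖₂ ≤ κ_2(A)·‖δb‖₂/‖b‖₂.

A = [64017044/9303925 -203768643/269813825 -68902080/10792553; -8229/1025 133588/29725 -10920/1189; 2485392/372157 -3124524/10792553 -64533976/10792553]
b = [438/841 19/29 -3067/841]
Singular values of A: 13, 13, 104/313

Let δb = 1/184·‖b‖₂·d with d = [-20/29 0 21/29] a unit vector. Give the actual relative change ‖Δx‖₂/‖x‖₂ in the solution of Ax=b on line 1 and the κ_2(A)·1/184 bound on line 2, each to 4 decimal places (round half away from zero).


0.0068
0.2126

σ_max = 13, σ_min = 104/313
condition number: 13 ÷ (104/313) = 39.1250
bound on ‖Δx‖/‖x‖: κ·ε = 39.1250·1/184 = 0.2126
solve Ax = b  →  x = [-2.6188 -8.4294 -1.9069]
‖b‖₂ = 3.7417 and ‖x‖₂ = 9.0305
Δx = A⁻¹·δb where δb = 1/184·3.7417·d; ‖Δx‖ = 0.0612
realised ‖Δx‖/‖x‖ = 0.0068
tightness: 0.0068 against a bound of 0.2126 (unrounded ratio ≈ 0.0319)


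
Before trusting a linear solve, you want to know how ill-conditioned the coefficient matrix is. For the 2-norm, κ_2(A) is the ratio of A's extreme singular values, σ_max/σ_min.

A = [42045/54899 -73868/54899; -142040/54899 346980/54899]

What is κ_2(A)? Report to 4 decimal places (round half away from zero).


form AᵀA = [1004125/137917 -2397420/137917; -2397420/137917 5759008/137917] with trace 520241/10609 and determinant 19600/10609
eigenvalues of AᵀA: λ = (tr ± √(tr²−4·det))/2 = 49, 400/10609
κ_2(A) = √(λ_max/λ_min) = √(49 / (400/10609)) = 36.0500

36.0500


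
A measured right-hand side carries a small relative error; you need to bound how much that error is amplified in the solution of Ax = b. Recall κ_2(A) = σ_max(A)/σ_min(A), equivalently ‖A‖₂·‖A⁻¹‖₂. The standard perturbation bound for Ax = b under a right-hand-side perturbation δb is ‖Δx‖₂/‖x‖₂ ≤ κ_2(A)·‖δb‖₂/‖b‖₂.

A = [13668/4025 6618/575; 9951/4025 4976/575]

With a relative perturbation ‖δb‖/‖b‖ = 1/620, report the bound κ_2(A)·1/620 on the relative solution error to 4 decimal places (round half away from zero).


0.3895

AᵀA = [2286693/129605 1119768/18515; 1119768/18515 548468/2645]; tr = 5832325/25921, det = 22500/25921
λ_max, λ_min = (5832325/25921 ± √34013682015625/671898241)/2 = 225, 100/25921
σ_max=√225=15, σ_min=√(100/25921)=(10/161) → κ = 241.5000
κ_2(A)·‖δb‖/‖b‖ = 0.3895


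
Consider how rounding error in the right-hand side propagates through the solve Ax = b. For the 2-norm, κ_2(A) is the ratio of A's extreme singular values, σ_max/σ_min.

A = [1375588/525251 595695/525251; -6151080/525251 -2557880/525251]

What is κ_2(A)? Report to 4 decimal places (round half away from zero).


320.2750

form AᵀA = [23633567824/164121721 9847207260/164121721; 9847207260/164121721 4103273425/164121721] with trace 27736841249/164121721 and determinant 45697600/164121721
eigenvalues of AᵀA: λ = (tr ± √(tr²−4·det))/2 = 169, 270400/164121721
κ_2(A) = √(λ_max/λ_min) = √(169 / (270400/164121721)) = 320.2750


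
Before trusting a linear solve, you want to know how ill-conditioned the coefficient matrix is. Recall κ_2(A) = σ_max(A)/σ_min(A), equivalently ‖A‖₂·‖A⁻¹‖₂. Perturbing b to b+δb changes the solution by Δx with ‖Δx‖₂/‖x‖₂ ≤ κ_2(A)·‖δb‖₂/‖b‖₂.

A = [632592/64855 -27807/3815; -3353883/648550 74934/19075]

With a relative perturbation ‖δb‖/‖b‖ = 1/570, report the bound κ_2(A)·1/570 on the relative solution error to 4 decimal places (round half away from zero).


M = AᵀA = [177390294201/1455422500 -33260122233/363855625; -33260122233/363855625 24945835581/363855625]. tr(M)=11086945461/58216900, det(M)=22667121/58216900
eigenvalues of AᵀA: λ = (tr ± √(tr²−4·det))/2 = 4761/25, 4761/2328676
so κ_2 = √((4761/25) / (4761/2328676)) = 305.2000
κ_2(A)·‖δb‖/‖b‖ = 0.5354

0.5354


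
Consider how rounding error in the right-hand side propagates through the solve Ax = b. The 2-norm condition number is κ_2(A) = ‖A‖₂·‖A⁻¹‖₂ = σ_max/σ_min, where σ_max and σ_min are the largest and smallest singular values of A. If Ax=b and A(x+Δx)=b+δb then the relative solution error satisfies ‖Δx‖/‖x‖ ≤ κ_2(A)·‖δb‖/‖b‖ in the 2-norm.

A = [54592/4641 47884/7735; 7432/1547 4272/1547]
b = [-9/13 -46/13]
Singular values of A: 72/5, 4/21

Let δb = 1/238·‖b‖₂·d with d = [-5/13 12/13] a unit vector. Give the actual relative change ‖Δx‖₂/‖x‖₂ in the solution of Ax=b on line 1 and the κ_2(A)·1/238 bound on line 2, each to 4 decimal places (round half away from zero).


0.0050
0.3176

σ_max = 72/5, σ_min = 4/21
condition number: (72/5) ÷ (4/21) = 75.6000
κ_2(A)·‖δb‖/‖b‖ = 0.3176
solve Ax = b  →  x = [7.2892 -13.9624]
‖b‖₂ = 3.6056 and ‖x‖₂ = 15.7506
Δx = A⁻¹·δb where δb = 1/238·3.6056·d; ‖Δx‖ = 0.0795
dividing the unrounded norms, ‖Δx‖/‖x‖ = 0.0050
realised/bound (from unrounded values) ≈ 0.0159


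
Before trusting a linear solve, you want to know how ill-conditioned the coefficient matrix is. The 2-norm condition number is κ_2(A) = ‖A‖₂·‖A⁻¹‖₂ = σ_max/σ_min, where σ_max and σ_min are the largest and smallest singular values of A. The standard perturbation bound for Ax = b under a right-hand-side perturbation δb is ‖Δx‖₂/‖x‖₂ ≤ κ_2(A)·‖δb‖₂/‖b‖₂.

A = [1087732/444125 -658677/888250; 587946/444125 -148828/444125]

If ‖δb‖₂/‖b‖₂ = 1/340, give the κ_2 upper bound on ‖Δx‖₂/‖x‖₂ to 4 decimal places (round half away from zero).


form AᵀA = [1058021732/136503125 -308467026/136503125; -308467026/136503125 361560197/546012500] with trace 36749177/4368100 and determinant 707281/27300625
solving λ² − 36749177/4368100·λ + 707281/27300625 = 0 gives λ = 841/100, 3364/1092025
κ = σ_max/σ_min = (29/10)/(58/1045) = 52.2500
perturbation bound = 52.2500·1/340 = 0.1537

0.1537


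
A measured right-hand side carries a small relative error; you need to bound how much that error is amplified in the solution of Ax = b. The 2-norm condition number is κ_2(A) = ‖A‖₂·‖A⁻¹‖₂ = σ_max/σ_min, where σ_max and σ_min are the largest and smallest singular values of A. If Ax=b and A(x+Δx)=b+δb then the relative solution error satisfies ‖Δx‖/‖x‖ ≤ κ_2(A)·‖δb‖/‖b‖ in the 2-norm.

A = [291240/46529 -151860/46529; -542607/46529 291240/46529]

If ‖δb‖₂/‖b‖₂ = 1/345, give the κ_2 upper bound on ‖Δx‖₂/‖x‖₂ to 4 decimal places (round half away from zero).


0.5833

AᵀA = [1312259841/7491169 -699849720/7491169; -699849720/7491169 373294800/7491169]; tr = 5832369/25921, det = 32400/25921
solving λ² − 5832369/25921·λ + 32400/25921 = 0 gives λ = 225, 144/25921
κ = σ_max/σ_min = 15/(12/161) = 201.2500
worst-case relative error ≤ 201.2500 × 1/345 = 0.5833


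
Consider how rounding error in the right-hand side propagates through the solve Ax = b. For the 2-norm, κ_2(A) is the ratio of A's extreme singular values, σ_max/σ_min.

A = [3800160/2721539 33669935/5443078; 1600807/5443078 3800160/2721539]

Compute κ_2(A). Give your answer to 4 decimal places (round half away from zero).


323.8000

M = AᵀA = [35887832929/17624686564 39867478560/4406171641; 39867478560/4406171641 708762276625/17624686564]. tr(M)=221490217/5242322, det(M)=714025/41938576
char-poly roots: 169/4 and 4225/10484644
κ = σ_max/σ_min = (13/2)/(65/3238) = 323.8000


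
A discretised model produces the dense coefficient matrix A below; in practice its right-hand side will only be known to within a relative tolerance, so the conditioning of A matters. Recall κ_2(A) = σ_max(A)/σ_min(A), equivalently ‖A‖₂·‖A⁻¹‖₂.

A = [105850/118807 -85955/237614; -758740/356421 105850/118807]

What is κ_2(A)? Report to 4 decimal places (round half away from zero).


AᵀA = [4003102900/751691889 -555977125/250563963; -555977125/250563963 308906225/334085284]; tr = 111198625/17791524, det = 2500/4447881
eigenvalues of AᵀA: λ = (tr ± √(tr²−4·det))/2 = 25/4, 400/4447881
so κ_2 = √((25/4) / (400/4447881)) = 263.6250

263.6250


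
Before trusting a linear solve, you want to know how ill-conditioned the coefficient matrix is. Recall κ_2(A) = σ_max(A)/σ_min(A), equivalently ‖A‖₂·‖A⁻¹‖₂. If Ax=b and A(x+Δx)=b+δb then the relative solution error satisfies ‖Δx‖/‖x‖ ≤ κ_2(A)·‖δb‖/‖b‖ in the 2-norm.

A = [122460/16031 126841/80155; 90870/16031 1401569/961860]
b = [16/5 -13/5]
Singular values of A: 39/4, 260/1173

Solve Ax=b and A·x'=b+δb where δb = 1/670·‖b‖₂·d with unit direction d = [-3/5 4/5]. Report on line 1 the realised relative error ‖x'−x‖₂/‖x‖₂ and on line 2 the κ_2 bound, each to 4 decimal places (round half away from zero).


0.0015
0.0657

from the listed singular values, σ₁ = 39/4, σ_n = 260/1173
κ_2(A) = (39/4) / (260/1173) = 43.9875
perturbation bound = 43.9875·1/670 = 0.0657
solve Ax = b  →  x = [4.0614 -17.5835]
‖b‖₂ = 4.1231 and ‖x‖₂ = 18.0464
with δb = [-0.0037 0.0049], A·Δx = δb → ‖Δx‖ = 0.0278
relative error = 0.0015
tightness: 0.0015 against a bound of 0.0657 (unrounded ratio ≈ 0.0234)


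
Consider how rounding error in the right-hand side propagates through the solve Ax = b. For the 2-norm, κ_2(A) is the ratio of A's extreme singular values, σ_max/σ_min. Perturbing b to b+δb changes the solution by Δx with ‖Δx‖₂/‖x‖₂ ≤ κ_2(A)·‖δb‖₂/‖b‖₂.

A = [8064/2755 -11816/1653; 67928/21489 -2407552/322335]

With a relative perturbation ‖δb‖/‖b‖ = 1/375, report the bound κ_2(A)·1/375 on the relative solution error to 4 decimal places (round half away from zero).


0.4560

M = AᵀA = [254771776/13727025 -73357312/1647243; -73357312/1647243 13204846144/123543225]. tr(M)=91702912/731025, det(M)=9834496/18275625
solving λ² − 91702912/731025·λ + 9834496/18275625 = 0 gives λ = 3136/25, 3136/731025
σ_max=√(3136/25)=(56/5), σ_min=√(3136/731025)=(56/855) → κ = 171.0000
perturbation bound = 171.0000·1/375 = 0.4560


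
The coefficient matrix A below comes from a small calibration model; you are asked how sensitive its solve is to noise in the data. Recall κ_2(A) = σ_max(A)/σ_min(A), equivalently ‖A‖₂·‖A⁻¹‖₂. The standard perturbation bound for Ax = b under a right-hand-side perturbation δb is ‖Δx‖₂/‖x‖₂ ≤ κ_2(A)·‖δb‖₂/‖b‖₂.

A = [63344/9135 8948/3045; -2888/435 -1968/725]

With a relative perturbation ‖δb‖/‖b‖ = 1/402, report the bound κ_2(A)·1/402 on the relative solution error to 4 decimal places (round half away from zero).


M = AᵀA = [1828928/19845 6350144/165375; 6350144/165375 4411024/275625]. tr(M)=268315216/2480625, det(M)=29246464/62015625
solving λ² − 268315216/2480625·λ + 29246464/62015625 = 0 gives λ = 2704/25, 10816/2480625
σ_max=√(2704/25)=(52/5), σ_min=√(10816/2480625)=(104/1575) → κ = 157.5000
worst-case relative error ≤ 157.5000 × 1/402 = 0.3918

0.3918


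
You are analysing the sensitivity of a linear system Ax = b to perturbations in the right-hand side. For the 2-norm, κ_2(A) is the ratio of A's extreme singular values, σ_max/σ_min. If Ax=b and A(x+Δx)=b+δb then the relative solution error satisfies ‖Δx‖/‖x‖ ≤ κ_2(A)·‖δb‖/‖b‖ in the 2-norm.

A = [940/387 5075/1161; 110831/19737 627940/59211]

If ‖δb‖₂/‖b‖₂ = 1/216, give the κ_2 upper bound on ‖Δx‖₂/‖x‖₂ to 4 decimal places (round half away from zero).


M = AᵀA = [14581754161/389549169 82003288640/1168647507; 82003288640/1168647507 461299024225/3505942521]. tr(M)=2050293466/12131289, det(M)=17850625/12131289
λ_max, λ_min = (2050293466/12131289 ± √4202837092359470656/147168172801521)/2 = 169, 105625/12131289
κ_2(A) = √(λ_max/λ_min) = √(169 / (105625/12131289)) = 139.3200
perturbation bound = 139.3200·1/216 = 0.6450

0.6450


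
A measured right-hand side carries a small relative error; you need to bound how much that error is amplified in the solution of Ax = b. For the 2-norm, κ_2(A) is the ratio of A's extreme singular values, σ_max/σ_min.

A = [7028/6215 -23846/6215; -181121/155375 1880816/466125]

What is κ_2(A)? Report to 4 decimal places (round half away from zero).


M = AᵀA = [63675306641/24141390625 -654885939736/72424171875; -654885939736/72424171875 6736022228356/217272515625]. tr(M)=11694559981/347636025, det(M)=2829124/347636025
solving λ² − 11694559981/347636025·λ + 2829124/347636025 = 0 gives λ = 841/25, 3364/13905441
κ = σ_max/σ_min = (29/5)/(58/3729) = 372.9000

372.9000


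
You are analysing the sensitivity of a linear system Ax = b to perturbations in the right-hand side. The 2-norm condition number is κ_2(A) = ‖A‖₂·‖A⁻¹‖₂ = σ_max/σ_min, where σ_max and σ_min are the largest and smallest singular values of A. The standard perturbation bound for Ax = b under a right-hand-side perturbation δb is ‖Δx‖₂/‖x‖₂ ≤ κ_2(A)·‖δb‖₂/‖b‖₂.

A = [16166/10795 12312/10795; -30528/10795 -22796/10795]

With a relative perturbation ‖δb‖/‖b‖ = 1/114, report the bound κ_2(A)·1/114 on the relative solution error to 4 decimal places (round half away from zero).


form AᵀA = [825812/80645 619344/80645; 619344/80645 464528/80645] with trace 258068/16129 and determinant 64/16129
λ_max, λ_min = (258068/16129 ± √66594963600/260144641)/2 = 16, 4/16129
κ_2(A) = √(λ_max/λ_min) = √(16 / (4/16129)) = 254.0000
worst-case relative error ≤ 254.0000 × 1/114 = 2.2281

2.2281


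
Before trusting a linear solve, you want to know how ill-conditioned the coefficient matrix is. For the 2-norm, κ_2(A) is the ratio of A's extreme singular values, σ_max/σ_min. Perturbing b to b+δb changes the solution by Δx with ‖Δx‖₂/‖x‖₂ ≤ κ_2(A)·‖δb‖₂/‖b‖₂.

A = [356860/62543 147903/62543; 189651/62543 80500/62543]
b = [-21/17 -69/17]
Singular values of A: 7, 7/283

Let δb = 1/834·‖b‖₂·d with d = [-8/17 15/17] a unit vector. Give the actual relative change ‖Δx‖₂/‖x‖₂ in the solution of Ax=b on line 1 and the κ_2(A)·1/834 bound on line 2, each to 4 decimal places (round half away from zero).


from the listed singular values, σ₁ = 7, σ_n = 7/283
κ = σ_max/σ_min = 7/(7/283) = 283.0000
worst-case relative error ≤ 283.0000 × 1/834 = 0.3393
solve Ax = b  →  x = [46.2527 -112.1209]
2-norm of b is 4.2426; of x, 121.2865
re-solving with b+δb shifts x by Δx of norm 0.2057
realised ‖Δx‖/‖x‖ = 0.0017
so the bound overstates the realised error by a factor of ≈ 200.1125 (computed from the unrounded values)

0.0017
0.3393


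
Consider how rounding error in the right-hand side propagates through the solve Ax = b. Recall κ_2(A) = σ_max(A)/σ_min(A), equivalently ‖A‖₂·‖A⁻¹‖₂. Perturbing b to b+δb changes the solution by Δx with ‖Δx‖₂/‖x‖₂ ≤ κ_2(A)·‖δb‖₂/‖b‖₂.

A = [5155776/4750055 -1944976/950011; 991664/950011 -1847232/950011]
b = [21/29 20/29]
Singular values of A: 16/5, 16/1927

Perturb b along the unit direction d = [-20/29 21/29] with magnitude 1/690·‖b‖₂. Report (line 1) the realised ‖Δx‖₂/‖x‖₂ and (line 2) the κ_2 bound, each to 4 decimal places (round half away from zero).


0.5586
0.5586

from the listed singular values, σ₁ = 16/5, σ_n = 16/1927
κ = σ_max/σ_min = (16/5)/(16/1927) = 385.4000
κ_2(A)·‖δb‖/‖b‖ = 0.5586
solve Ax = b  →  x = [0.1471 -0.2757]
2-norm of b is 1.0000; of x, 0.3125
with δb = [-0.0010 0.0010], A·Δx = δb → ‖Δx‖ = 0.1745
dividing the unrounded norms, ‖Δx‖/‖x‖ = 0.5586
tightness: 0.5586 against a bound of 0.5586; the bound is attained (ratio 1)


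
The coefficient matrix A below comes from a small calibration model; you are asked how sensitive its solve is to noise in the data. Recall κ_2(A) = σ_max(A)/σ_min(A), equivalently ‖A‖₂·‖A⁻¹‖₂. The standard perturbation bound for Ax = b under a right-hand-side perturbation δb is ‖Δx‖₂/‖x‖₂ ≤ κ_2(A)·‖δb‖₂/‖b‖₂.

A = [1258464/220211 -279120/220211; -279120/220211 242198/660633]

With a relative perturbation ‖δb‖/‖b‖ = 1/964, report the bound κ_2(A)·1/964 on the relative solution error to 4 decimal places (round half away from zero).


M = AᵀA = [988482816/28847641 -222365600/28847641; -222365600/28847641 452011684/259628769]. tr(M)=5561188/154449, det(M)=4096/17161
char-poly roots: 36 and 1024/154449
σ_max=√36=6, σ_min=√(1024/154449)=(32/393) → κ = 73.6875
κ_2(A)·‖δb‖/‖b‖ = 0.0764

0.0764


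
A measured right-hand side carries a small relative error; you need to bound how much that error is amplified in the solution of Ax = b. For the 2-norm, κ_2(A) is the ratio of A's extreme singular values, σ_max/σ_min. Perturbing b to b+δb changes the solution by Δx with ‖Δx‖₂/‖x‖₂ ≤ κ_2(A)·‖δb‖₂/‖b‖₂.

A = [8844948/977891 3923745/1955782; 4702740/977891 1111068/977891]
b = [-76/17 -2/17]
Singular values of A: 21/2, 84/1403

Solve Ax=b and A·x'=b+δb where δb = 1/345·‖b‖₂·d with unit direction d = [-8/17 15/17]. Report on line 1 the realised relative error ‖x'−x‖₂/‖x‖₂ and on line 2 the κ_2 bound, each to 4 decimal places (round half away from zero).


0.0065
0.5083

largest singular value 21/2, smallest 84/1403
κ = σ_max/σ_min = (21/2)/(84/1403) = 175.3750
worst-case relative error ≤ 175.3750 × 1/345 = 0.5083
solve Ax = b  →  x = [-7.7044 32.5064]
‖b‖₂ = 4.4721 and ‖x‖₂ = 33.4069
δb = ε·‖b‖·d = [-0.0061 0.0114]; solving A·Δx = δb gives ‖Δx‖ = 0.2165
relative error = 0.0065
so the bound overstates the realised error by a factor of ≈ 78.4352 (computed from the unrounded values)


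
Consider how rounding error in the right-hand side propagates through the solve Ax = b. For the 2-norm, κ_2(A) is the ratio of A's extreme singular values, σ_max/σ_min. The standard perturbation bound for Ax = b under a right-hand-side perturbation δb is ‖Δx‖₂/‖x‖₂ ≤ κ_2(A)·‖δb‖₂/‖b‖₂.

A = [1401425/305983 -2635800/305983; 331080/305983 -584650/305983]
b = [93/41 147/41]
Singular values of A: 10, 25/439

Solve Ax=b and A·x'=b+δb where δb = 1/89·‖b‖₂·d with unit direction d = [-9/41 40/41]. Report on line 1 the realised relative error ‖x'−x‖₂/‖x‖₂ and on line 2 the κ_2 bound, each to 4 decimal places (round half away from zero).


0.0159
1.9730

from the listed singular values, σ₁ = 10, σ_n = 25/439
κ = σ_max/σ_min = 10/(25/439) = 175.6000
worst-case relative error ≤ 175.6000 × 1/89 = 1.9730
solve Ax = b  →  x = [46.6235 24.5259]
2-norm of b is 4.2426; of x, 52.6809
re-solving with b+δb shifts x by Δx of norm 0.8371
dividing the unrounded norms, ‖Δx‖/‖x‖ = 0.0159
tightness: 0.0159 against a bound of 1.9730 (unrounded ratio ≈ 0.0081)


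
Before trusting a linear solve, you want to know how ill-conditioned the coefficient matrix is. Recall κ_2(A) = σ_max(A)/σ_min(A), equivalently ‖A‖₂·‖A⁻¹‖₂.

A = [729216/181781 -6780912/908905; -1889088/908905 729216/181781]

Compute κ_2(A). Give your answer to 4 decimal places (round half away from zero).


157.2500

M = AᵀA = [58347933696/2858506225 -4375296000/114340249; -4375296000/114340249 205102653696/2858506225]. tr(M)=911593728/9891025, det(M)=84934656/247275625
solving λ² − 911593728/9891025·λ + 84934656/247275625 = 0 gives λ = 2304/25, 36864/9891025
σ_max=√(2304/25)=(48/5), σ_min=√(36864/9891025)=(192/3145) → κ = 157.2500


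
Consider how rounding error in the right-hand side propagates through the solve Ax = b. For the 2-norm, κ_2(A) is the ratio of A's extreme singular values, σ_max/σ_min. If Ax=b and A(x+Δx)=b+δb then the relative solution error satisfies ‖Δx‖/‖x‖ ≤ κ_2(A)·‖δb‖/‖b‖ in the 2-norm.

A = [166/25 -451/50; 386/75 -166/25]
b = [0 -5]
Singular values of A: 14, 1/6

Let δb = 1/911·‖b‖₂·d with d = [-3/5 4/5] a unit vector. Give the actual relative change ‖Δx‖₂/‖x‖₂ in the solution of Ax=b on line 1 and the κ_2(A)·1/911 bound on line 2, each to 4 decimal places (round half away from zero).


from the listed singular values, σ₁ = 14, σ_n = 1/6
κ_2(A) = 14 / (1/6) = 84.0000
perturbation bound = 84.0000·1/911 = 0.0922
solve Ax = b  →  x = [-19.3286 -14.2286]
‖b‖ = 5.0000, ‖x‖ = 24.0010
with δb = [-0.0033 0.0044], A·Δx = δb → ‖Δx‖ = 0.0329
realised ‖Δx‖/‖x‖ = 0.0014
tightness: 0.0014 against a bound of 0.0922 (unrounded ratio ≈ 0.0149)

0.0014
0.0922


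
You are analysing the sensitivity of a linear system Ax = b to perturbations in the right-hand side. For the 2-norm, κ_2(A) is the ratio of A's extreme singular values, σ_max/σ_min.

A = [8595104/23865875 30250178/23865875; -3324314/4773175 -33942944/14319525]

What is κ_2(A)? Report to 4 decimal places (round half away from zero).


269.5440

form AᵀA = [1211600007044/1970865015625 12459984001024/5912595046875; 12459984001024/5912595046875 128161749501604/17737785140625] with trace 222505839304/28380456225 and determinant 960400/1135218249
char-poly roots: 196/25 and 122500/1135218249
κ_2(A) = √(λ_max/λ_min) = √((196/25) / (122500/1135218249)) = 269.5440


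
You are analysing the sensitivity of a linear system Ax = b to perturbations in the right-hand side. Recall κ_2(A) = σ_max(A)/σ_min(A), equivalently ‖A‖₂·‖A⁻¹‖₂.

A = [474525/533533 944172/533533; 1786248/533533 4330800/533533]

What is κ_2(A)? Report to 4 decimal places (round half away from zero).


62.5625

M = AᵀA = [2032038009/169338169 4868480700/169338169; 4868480700/169338169 11687858064/169338169]. tr(M)=81182817/1002001, det(M)=1679616/1002001
eigenvalues of AᵀA: λ = (tr ± √(tr²−4·det))/2 = 81, 20736/1002001
so κ_2 = √(81 / (20736/1002001)) = 62.5625


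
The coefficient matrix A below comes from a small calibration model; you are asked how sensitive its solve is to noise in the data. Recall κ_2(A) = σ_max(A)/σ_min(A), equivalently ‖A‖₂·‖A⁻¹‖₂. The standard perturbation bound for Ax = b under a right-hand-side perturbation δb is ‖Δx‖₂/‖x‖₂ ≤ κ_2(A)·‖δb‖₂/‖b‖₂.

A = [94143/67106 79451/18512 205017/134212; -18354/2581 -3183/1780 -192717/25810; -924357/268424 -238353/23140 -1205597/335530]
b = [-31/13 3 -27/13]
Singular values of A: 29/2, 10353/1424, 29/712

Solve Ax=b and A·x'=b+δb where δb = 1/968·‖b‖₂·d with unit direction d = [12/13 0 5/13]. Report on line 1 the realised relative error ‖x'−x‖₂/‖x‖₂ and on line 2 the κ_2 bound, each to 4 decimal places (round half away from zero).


0.0015
0.3678

from the listed singular values, σ₁ = 29/2, σ_n = 29/712
κ = σ_max/σ_min = (29/2)/(29/712) = 356.0000
bound on ‖Δx‖/‖x‖: κ·ε = 356.0000·1/968 = 0.3678
solve Ax = b  →  x = [53.1058 0.2512 -51.0389]
2-norm of b is 4.3589; of x, 73.6564
δb = ε·‖b‖·d = [0.0042 0.0000 0.0017]; solving A·Δx = δb gives ‖Δx‖ = 0.1106
realised ‖Δx‖/‖x‖ = 0.0015
realised/bound (from unrounded values) ≈ 0.0041


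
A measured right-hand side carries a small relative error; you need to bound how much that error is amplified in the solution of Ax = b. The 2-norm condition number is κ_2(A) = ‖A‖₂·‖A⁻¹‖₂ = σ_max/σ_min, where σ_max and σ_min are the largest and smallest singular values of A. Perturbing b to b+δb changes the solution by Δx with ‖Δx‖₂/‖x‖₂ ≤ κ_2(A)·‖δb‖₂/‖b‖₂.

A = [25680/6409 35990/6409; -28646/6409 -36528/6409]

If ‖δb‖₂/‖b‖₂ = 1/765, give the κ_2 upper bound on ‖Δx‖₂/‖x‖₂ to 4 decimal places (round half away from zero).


0.0578

M = AᵀA = [1759876/48841 2343168/48841; 2343168/48841 3126724/48841]. tr(M)=4886600/48841, det(M)=250000/48841
eigenvalues of AᵀA: λ = (tr ± √(tr²−4·det))/2 = 100, 2500/48841
κ_2(A) = √(λ_max/λ_min) = √(100 / (2500/48841)) = 44.2000
worst-case relative error ≤ 44.2000 × 1/765 = 0.0578


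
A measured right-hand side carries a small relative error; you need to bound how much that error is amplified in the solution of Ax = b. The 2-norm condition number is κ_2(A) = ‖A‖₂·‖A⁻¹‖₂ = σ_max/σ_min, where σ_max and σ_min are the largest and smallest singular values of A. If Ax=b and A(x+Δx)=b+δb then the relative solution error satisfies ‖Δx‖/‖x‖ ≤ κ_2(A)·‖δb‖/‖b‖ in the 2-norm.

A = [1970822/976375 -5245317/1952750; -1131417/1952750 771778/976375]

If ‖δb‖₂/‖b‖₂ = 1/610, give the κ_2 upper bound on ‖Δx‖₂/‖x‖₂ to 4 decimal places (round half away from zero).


0.5122

form AᵀA = [26906658961/6101172100 -8968631112/1525293025; -8968631112/1525293025 47833464889/6101172100] with trace 1494802477/122023442 and determinant 1500625/976187536
eigenvalues of AᵀA: λ = (tr ± √(tr²−4·det))/2 = 49/4, 30625/244046884
σ_max=√(49/4)=(7/2), σ_min=√(30625/244046884)=(175/15622) → κ = 312.4400
perturbation bound = 312.4400·1/610 = 0.5122


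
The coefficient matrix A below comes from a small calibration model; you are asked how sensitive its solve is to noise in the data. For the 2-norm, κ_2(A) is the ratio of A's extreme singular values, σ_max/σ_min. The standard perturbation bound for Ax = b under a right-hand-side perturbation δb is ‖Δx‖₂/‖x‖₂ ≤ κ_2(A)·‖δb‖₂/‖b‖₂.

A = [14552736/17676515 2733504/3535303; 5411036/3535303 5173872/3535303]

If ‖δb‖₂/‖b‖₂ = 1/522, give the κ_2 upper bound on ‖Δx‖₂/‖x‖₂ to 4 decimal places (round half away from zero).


0.5152

AᵀA = [3265622456464/1081173642025 622006921536/216234728405; 622006921536/216234728405 118480953600/43246945681]; tr = 7405049104/1285581025, det = 589824/1285581025
eigenvalues of AᵀA: λ = (tr ± √(tr²−4·det))/2 = 144/25, 4096/51423241
κ_2(A) = √(λ_max/λ_min) = √((144/25) / (4096/51423241)) = 268.9125
κ_2(A)·‖δb‖/‖b‖ = 0.5152


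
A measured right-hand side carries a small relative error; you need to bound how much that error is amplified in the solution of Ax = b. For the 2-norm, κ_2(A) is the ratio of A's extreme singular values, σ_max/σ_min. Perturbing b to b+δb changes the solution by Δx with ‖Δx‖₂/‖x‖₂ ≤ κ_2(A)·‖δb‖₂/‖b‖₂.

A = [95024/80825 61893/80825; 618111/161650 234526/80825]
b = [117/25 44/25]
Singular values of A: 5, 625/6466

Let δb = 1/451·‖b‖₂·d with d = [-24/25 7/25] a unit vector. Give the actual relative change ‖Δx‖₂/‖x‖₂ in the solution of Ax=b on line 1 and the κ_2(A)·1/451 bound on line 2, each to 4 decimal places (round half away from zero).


σ_max = 5, σ_min = 625/6466
κ = σ_max/σ_min = 5/(625/6466) = 51.7280
κ_2(A)·‖δb‖/‖b‖ = 0.1147
solve Ax = b  →  x = [25.3094 -32.7459]
‖b‖₂ = 5.0000 and ‖x‖₂ = 41.3867
Δx = A⁻¹·δb where δb = 1/451·5.0000·d; ‖Δx‖ = 0.1147
realised ‖Δx‖/‖x‖ = 0.0028
realised/bound (from unrounded values) ≈ 0.0242

0.0028
0.1147


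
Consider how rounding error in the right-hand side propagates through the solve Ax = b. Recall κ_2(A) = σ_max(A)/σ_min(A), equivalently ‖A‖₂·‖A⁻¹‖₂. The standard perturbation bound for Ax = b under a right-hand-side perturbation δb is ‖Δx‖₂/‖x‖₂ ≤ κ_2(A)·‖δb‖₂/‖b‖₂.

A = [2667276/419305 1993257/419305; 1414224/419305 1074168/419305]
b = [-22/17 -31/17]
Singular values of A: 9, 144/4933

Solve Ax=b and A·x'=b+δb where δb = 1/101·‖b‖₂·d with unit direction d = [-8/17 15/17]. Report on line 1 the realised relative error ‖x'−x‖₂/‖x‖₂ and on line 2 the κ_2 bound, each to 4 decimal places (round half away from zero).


largest singular value 9, smallest 144/4933
κ = σ_max/σ_min = 9/(144/4933) = 308.3125
κ_2(A)·‖δb‖/‖b‖ = 3.0526
solve Ax = b  →  x = [20.3764 -27.5389]
‖b‖ = 2.2361, ‖x‖ = 34.2577
Δx = A⁻¹·δb where δb = 1/101·2.2361·d; ‖Δx‖ = 0.7584
relative error = 0.0221
realised/bound (from unrounded values) ≈ 0.0073

0.0221
3.0526


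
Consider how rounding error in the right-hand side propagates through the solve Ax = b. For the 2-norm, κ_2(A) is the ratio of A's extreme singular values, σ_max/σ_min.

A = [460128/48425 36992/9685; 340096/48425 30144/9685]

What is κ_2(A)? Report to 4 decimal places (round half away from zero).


form AᵀA = [13095322624/93799225 1090916352/18759845; 1090916352/18759845 91082752/3751969] with trace 90960896/555025 and determinant 4194304/555025
solving λ² − 90960896/555025·λ + 4194304/555025 = 0 gives λ = 4096/25, 1024/22201
so κ_2 = √((4096/25) / (1024/22201)) = 59.6000

59.6000


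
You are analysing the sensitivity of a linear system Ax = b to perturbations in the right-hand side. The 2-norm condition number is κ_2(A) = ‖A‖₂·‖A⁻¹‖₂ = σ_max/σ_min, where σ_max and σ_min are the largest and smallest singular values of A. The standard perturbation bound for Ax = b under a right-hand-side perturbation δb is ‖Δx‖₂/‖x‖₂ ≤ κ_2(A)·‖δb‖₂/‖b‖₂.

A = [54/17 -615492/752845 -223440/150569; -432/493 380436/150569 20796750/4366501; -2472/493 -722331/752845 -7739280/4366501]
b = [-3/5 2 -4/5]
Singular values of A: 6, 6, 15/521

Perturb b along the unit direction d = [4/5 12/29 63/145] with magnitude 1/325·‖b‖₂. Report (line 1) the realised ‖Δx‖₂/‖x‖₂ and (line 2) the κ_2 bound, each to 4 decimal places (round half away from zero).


0.6412
0.6412

σ_max = 6, σ_min = 15/521
κ_2(A) = 6 / (15/521) = 208.4000
perturbation bound = 208.4000·1/325 = 0.6412
solve Ax = b  →  x = [0.0098 0.1753 0.3287]
‖b‖ = 2.2361, ‖x‖ = 0.3727
δb = ε·‖b‖·d = [0.0055 0.0028 0.0030]; solving A·Δx = δb gives ‖Δx‖ = 0.2390
dividing the unrounded norms, ‖Δx‖/‖x‖ = 0.6412
realised/bound = 1 exactly: the bound is attained for this b and d


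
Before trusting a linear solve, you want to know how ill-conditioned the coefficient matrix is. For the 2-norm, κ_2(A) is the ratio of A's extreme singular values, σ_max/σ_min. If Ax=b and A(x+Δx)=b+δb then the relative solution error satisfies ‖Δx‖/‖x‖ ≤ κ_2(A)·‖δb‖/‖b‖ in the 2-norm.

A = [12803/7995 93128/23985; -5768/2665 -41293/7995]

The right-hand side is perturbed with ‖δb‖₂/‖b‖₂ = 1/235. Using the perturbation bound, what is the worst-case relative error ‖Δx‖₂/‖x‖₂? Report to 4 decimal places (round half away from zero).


1.5702

M = AᵀA = [18533809/2556801 133436800/7670403; 133436800/7670403 960753241/23011209]. tr(M)=6671938/136161, det(M)=2401/136161
λ_max, λ_min = (6671938/136161 ± √44513448985600/18539817921)/2 = 49, 49/136161
σ_max=√49=7, σ_min=√(49/136161)=(7/369) → κ = 369.0000
worst-case relative error ≤ 369.0000 × 1/235 = 1.5702


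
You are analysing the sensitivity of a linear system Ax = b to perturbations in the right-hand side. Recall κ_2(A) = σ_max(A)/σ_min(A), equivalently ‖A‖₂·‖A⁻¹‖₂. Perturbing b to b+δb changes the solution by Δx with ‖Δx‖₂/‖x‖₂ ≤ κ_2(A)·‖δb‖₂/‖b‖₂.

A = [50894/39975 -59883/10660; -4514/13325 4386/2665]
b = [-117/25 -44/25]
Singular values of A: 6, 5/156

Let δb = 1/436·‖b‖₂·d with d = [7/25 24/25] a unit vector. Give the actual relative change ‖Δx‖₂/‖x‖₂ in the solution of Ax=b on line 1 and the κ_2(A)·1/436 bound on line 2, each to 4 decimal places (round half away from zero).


0.0038
0.4294

from the listed singular values, σ₁ = 6, σ_n = 5/156
condition number: 6 ÷ (5/156) = 187.2000
κ_2(A)·‖δb‖/‖b‖ = 0.4294
solve Ax = b  →  x = [-91.4634 -19.8959]
2-norm of b is 5.0000; of x, 93.6024
with δb = [0.0032 0.0110], A·Δx = δb → ‖Δx‖ = 0.3578
relative error = 0.0038
realised/bound (from unrounded values) ≈ 0.0089


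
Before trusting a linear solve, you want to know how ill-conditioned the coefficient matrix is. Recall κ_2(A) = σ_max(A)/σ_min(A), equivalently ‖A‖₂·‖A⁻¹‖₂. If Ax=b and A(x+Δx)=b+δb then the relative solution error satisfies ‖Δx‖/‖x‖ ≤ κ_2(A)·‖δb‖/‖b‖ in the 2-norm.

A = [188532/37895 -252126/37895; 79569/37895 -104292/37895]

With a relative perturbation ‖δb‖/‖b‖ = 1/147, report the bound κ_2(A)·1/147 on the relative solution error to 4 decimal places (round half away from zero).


AᵀA = [49556853/1699445 -66073644/1699445; -66073644/1699445 88099812/1699445]; tr = 27531333/339889, det = 26244/339889
solving λ² − 27531333/339889·λ + 26244/339889 = 0 gives λ = 81, 324/339889
σ_max=√81=9, σ_min=√(324/339889)=(18/583) → κ = 291.5000
worst-case relative error ≤ 291.5000 × 1/147 = 1.9830

1.9830


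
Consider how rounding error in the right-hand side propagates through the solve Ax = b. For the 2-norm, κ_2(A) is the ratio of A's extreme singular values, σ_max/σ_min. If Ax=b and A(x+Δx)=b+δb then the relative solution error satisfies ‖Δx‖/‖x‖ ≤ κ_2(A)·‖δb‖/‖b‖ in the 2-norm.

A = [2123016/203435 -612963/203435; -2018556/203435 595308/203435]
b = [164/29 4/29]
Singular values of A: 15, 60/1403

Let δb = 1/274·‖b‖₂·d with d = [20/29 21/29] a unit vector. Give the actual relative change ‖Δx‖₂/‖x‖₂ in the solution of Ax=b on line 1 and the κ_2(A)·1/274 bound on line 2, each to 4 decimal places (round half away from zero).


from the listed singular values, σ₁ = 15, σ_n = 60/1403
κ = σ_max/σ_min = 15/(60/1403) = 350.7500
κ_2(A)·‖δb‖/‖b‖ = 1.2801
solve Ax = b  →  x = [26.4453 89.7173]
‖b‖₂ = 5.6569 and ‖x‖₂ = 93.5337
re-solving with b+δb shifts x by Δx of norm 0.4828
dividing the unrounded norms, ‖Δx‖/‖x‖ = 0.0052
realised/bound (from unrounded values) ≈ 0.0040

0.0052
1.2801


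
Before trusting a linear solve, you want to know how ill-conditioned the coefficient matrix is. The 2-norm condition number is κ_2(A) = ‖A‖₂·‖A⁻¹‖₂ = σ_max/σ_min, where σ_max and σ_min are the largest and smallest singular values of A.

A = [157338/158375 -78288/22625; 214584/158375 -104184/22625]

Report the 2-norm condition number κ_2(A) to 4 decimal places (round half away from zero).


316.7500

form AᵀA = [2832061572/1003305625 -1386955872/143329375; -1386955872/143329375 679332672/20475625] with trace 57790980/1605289 and determinant 20736/1605289
eigenvalues of AᵀA: λ = (tr ± √(tr²−4·det))/2 = 36, 576/1605289
κ = σ_max/σ_min = 6/(24/1267) = 316.7500


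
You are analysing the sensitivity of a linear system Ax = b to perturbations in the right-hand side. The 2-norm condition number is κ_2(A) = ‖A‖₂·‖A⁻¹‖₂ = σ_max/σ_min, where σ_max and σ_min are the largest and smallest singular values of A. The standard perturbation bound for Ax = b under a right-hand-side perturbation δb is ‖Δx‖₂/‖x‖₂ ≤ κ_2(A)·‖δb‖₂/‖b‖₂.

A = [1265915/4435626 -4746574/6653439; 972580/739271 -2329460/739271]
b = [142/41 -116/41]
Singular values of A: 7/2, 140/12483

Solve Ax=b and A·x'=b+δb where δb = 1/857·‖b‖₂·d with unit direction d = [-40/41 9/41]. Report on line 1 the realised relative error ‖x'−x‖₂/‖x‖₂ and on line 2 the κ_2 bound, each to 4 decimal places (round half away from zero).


from the listed singular values, σ₁ = 7/2, σ_n = 140/12483
κ_2(A) = (7/2) / (140/12483) = 312.0750
κ_2(A)·‖δb‖/‖b‖ = 0.3641
solve Ax = b  →  x = [-329.4418 -136.6484]
‖b‖₂ = 4.4721 and ‖x‖₂ = 356.6576
δb = ε·‖b‖·d = [-0.0051 0.0011]; solving A·Δx = δb gives ‖Δx‖ = 0.4653
dividing the unrounded norms, ‖Δx‖/‖x‖ = 0.0013
tightness: 0.0013 against a bound of 0.3641 (unrounded ratio ≈ 0.0036)

0.0013
0.3641
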